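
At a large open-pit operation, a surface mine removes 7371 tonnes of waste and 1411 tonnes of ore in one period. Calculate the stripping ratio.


Stripping ratio = waste tonnage / ore tonnage
= 7371 / 1411
= 5.224

5.224


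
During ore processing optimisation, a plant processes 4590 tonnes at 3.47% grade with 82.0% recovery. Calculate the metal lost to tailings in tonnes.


Total metal in feed:
= 4590 * 3.47 / 100 = 159.273 tonnes
Metal recovered:
= 159.273 * 82.0 / 100 = 130.60386 tonnes
Metal lost to tailings:
= 159.273 - 130.60386
= 28.6691 tonnes

28.6691 tonnes


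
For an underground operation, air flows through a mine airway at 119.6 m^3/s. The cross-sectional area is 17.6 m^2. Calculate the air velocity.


Velocity = flow rate / cross-sectional area
= 119.6 / 17.6
= 6.7955 m/s

6.7955 m/s


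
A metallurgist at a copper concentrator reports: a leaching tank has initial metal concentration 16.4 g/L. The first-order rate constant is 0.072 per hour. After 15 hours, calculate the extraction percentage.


Compute the exponent:
-k * t = -0.072 * 15 = -1.08
Remaining concentration:
C = 16.4 * exp(-1.08)
= 16.4 * 0.3395955256
= 5.569366621 g/L
Extracted = 16.4 - 5.569366621 = 10.83063338 g/L
Extraction % = 10.83063338 / 16.4 * 100
= 66.0404%

66.0404%


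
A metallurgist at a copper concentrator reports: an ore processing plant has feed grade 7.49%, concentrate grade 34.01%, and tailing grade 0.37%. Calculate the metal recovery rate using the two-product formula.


Using the two-product formula:
R = 100 * c * (f - t) / (f * (c - t))
Numerator = 100 * 34.01 * (7.49 - 0.37)
= 100 * 34.01 * 7.12
= 24215.12
Denominator = 7.49 * (34.01 - 0.37)
= 7.49 * 33.64
= 251.9636
R = 24215.12 / 251.9636
= 96.1056%

96.1056%


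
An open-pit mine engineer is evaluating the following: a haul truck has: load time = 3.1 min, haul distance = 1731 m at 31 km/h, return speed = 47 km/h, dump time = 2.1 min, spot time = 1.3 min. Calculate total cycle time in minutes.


12.0601 min

Convert haul speed to m/min: 31 * 1000/60 = 516.6666667 m/min
Haul time = 1731 / 516.6666667 = 3.350322581 min
Convert return speed to m/min: 47 * 1000/60 = 783.3333333 m/min
Return time = 1731 / 783.3333333 = 2.209787234 min
Total cycle time:
= 3.1 + 3.350322581 + 2.1 + 2.209787234 + 1.3
= 12.0601 min


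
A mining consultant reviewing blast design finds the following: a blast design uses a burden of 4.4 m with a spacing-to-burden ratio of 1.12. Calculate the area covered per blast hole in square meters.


First, find the spacing:
Spacing = burden * ratio = 4.4 * 1.12
= 4.928 m
Then, calculate the area:
Area = burden * spacing = 4.4 * 4.928
= 21.6832 m^2

21.6832 m^2


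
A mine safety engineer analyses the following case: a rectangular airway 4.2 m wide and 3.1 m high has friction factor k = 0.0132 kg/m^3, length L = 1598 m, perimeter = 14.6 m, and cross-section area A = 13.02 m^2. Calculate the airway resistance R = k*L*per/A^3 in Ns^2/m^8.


0.1395 Ns^2/m^8

Compute the numerator:
k * L * per = 0.0132 * 1598 * 14.6
= 307.96656
Compute the denominator:
A^3 = 13.02^3 = 2207.155608
Resistance:
R = 307.96656 / 2207.155608
= 0.1395 Ns^2/m^8


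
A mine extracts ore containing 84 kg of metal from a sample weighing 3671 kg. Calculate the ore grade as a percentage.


2.2882%

Ore grade = (metal mass / ore mass) * 100
= (84 / 3671) * 100
= 0.02288204849 * 100
= 2.2882%


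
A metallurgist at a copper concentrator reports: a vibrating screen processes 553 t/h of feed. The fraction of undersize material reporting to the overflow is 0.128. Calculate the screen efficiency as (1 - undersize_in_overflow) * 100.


Screen efficiency = (1 - fraction of undersize in overflow) * 100
= (1 - 0.128) * 100
= 0.872 * 100
= 87.2%

87.2%


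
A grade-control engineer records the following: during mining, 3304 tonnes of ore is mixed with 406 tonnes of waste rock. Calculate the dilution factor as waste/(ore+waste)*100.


10.9434%

Total material = ore + waste
= 3304 + 406 = 3710 tonnes
Dilution = waste / total * 100
= 406 / 3710 * 100
= 0.1094339623 * 100
= 10.9434%


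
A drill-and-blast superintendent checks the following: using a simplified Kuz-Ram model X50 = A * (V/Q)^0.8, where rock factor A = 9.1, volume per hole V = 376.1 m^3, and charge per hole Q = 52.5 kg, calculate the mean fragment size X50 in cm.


43.97 cm

Compute V/Q:
V/Q = 376.1 / 52.5 = 7.163809524
Raise to the power 0.8:
(V/Q)^0.8 = 7.163809524^0.8 = 4.831869809
Multiply by A:
X50 = 9.1 * 4.831869809
= 43.97 cm


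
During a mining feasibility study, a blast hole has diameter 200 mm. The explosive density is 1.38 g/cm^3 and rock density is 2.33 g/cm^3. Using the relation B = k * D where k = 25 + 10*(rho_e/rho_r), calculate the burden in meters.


First, compute k:
rho_e / rho_r = 1.38 / 2.33 = 0.5922746781
k = 25 + 10 * 0.5922746781 = 30.92274678
Then, compute burden:
B = k * D / 1000 = 30.92274678 * 200 / 1000
= 6184.549356 / 1000
= 6.1845 m

6.1845 m


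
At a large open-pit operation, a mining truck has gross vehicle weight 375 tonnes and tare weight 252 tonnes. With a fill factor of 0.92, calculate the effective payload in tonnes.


Maximum payload = gross - tare
= 375 - 252 = 123 tonnes
Effective payload = max payload * fill factor
= 123 * 0.92
= 113.16 tonnes

113.16 tonnes


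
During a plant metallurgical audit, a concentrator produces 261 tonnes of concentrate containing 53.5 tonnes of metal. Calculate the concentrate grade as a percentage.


Grade = (metal in concentrate / concentrate mass) * 100
= (53.5 / 261) * 100
= 0.2049808429 * 100
= 20.4981%

20.4981%


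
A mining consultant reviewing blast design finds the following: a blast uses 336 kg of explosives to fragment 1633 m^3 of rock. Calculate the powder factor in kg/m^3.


Powder factor = explosive mass / rock volume
= 336 / 1633
= 0.2058 kg/m^3

0.2058 kg/m^3


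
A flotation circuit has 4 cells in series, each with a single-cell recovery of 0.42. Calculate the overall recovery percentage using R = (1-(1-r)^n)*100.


Complement of single-cell recovery:
1 - r = 1 - 0.42 = 0.58
Raise to power n:
(1 - r)^4 = 0.58^4 = 0.11316496
Overall recovery:
R = (1 - 0.11316496) * 100
= 88.6835%

88.6835%


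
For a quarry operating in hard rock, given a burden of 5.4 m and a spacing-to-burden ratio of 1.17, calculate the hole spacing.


6.318 m

Spacing = burden * ratio
= 5.4 * 1.17
= 6.318 m


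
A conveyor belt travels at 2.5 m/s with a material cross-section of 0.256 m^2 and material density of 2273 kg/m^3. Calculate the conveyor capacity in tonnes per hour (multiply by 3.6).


Volumetric flow = speed * area
= 2.5 * 0.256 = 0.64 m^3/s
Mass flow = volumetric * density
= 0.64 * 2273 = 1454.72 kg/s
Convert to t/h: multiply by 3.6
Capacity = 1454.72 * 3.6
= 5236.992 t/h

5236.992 t/h


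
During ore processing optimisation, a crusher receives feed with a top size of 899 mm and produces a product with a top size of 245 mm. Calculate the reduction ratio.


Reduction ratio = feed size / product size
= 899 / 245
= 3.6694

3.6694


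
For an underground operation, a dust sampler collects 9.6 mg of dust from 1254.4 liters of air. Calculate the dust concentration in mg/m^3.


Convert liters to m^3: 1 m^3 = 1000 L
Concentration = mass / volume * 1000
= 9.6 / 1254.4 * 1000
= 0.007653061224 * 1000
= 7.6531 mg/m^3

7.6531 mg/m^3


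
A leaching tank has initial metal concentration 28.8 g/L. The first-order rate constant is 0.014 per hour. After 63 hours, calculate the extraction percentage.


58.6046%

Compute the exponent:
-k * t = -0.014 * 63 = -0.882
Remaining concentration:
C = 28.8 * exp(-0.882)
= 28.8 * 0.4139541749
= 11.92188024 g/L
Extracted = 28.8 - 11.92188024 = 16.87811976 g/L
Extraction % = 16.87811976 / 28.8 * 100
= 58.6046%


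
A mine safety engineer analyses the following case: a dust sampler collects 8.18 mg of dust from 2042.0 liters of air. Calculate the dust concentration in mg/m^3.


4.0059 mg/m^3

Convert liters to m^3: 1 m^3 = 1000 L
Concentration = mass / volume * 1000
= 8.18 / 2042.0 * 1000
= 0.004005876592 * 1000
= 4.0059 mg/m^3


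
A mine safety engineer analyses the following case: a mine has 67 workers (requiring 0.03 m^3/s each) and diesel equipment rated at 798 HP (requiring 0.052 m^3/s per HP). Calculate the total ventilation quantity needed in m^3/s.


43.506 m^3/s

Airflow for workers:
Q_people = 67 * 0.03 = 2.01 m^3/s
Airflow for diesel equipment:
Q_diesel = 798 * 0.052 = 41.496 m^3/s
Total ventilation:
Q_total = 2.01 + 41.496
= 43.506 m^3/s


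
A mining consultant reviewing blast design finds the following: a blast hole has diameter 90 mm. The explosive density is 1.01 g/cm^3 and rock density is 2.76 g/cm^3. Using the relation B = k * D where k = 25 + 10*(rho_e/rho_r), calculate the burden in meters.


First, compute k:
rho_e / rho_r = 1.01 / 2.76 = 0.365942029
k = 25 + 10 * 0.365942029 = 28.65942029
Then, compute burden:
B = k * D / 1000 = 28.65942029 * 90 / 1000
= 2579.347826 / 1000
= 2.5793 m

2.5793 m


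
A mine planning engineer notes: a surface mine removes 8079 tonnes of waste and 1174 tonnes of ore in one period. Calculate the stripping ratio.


Stripping ratio = waste tonnage / ore tonnage
= 8079 / 1174
= 6.8816

6.8816


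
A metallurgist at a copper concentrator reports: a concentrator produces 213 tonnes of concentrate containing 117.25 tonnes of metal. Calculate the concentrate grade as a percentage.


55.0469%

Grade = (metal in concentrate / concentrate mass) * 100
= (117.25 / 213) * 100
= 0.5504694836 * 100
= 55.0469%


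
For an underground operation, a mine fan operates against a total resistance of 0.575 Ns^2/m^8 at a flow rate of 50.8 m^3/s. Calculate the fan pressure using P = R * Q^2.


Compute Q^2:
Q^2 = 50.8^2 = 2580.64
Compute pressure:
P = R * Q^2 = 0.575 * 2580.64
= 1483.868 Pa

1483.868 Pa


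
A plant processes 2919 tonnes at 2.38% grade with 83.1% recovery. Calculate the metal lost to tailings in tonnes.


11.7408 tonnes

Total metal in feed:
= 2919 * 2.38 / 100 = 69.4722 tonnes
Metal recovered:
= 69.4722 * 83.1 / 100 = 57.7313982 tonnes
Metal lost to tailings:
= 69.4722 - 57.7313982
= 11.7408 tonnes


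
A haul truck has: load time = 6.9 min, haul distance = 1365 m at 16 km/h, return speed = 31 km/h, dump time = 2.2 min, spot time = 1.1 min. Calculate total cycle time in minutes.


Convert haul speed to m/min: 16 * 1000/60 = 266.6666667 m/min
Haul time = 1365 / 266.6666667 = 5.11875 min
Convert return speed to m/min: 31 * 1000/60 = 516.6666667 m/min
Return time = 1365 / 516.6666667 = 2.641935484 min
Total cycle time:
= 6.9 + 5.11875 + 2.2 + 2.641935484 + 1.1
= 17.9607 min

17.9607 min


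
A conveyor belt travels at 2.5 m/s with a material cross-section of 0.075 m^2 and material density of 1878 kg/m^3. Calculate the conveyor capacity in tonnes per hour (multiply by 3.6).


Volumetric flow = speed * area
= 2.5 * 0.075 = 0.1875 m^3/s
Mass flow = volumetric * density
= 0.1875 * 1878 = 352.125 kg/s
Convert to t/h: multiply by 3.6
Capacity = 352.125 * 3.6
= 1267.65 t/h

1267.65 t/h


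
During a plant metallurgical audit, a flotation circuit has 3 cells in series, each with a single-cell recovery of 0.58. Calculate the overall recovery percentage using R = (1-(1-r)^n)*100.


Complement of single-cell recovery:
1 - r = 1 - 0.58 = 0.42
Raise to power n:
(1 - r)^3 = 0.42^3 = 0.074088
Overall recovery:
R = (1 - 0.074088) * 100
= 92.5912%

92.5912%


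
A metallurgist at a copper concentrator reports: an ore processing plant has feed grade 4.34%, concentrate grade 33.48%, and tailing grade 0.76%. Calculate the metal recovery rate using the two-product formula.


84.4045%

Using the two-product formula:
R = 100 * c * (f - t) / (f * (c - t))
Numerator = 100 * 33.48 * (4.34 - 0.76)
= 100 * 33.48 * 3.58
= 11985.84
Denominator = 4.34 * (33.48 - 0.76)
= 4.34 * 32.72
= 142.0048
R = 11985.84 / 142.0048
= 84.4045%


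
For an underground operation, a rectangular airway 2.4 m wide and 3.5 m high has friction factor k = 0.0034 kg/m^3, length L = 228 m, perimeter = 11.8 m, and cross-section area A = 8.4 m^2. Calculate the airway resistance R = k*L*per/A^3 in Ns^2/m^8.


Compute the numerator:
k * L * per = 0.0034 * 228 * 11.8
= 9.14736
Compute the denominator:
A^3 = 8.4^3 = 592.704
Resistance:
R = 9.14736 / 592.704
= 0.0154 Ns^2/m^8

0.0154 Ns^2/m^8


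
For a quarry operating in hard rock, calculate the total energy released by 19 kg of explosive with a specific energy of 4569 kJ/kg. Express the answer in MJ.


86.811 MJ

Energy = mass * specific_energy / 1000
= 19 * 4569 / 1000
= 86811 / 1000
= 86.811 MJ


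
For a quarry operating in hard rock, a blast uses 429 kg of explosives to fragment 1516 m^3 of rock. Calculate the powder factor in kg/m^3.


0.283 kg/m^3

Powder factor = explosive mass / rock volume
= 429 / 1516
= 0.283 kg/m^3


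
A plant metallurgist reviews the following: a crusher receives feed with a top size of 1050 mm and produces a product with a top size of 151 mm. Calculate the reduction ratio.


Reduction ratio = feed size / product size
= 1050 / 151
= 6.9536

6.9536


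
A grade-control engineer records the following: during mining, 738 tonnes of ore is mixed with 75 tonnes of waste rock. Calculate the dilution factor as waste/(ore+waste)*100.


Total material = ore + waste
= 738 + 75 = 813 tonnes
Dilution = waste / total * 100
= 75 / 813 * 100
= 0.09225092251 * 100
= 9.2251%

9.2251%


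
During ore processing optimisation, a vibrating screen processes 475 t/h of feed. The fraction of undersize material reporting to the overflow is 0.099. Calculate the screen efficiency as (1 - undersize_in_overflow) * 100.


Screen efficiency = (1 - fraction of undersize in overflow) * 100
= (1 - 0.099) * 100
= 0.901 * 100
= 90.1%

90.1%


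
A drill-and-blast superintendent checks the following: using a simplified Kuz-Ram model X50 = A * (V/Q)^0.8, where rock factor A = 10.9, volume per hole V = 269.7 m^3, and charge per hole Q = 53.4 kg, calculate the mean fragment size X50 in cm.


Compute V/Q:
V/Q = 269.7 / 53.4 = 5.050561798
Raise to the power 0.8:
(V/Q)^0.8 = 5.050561798^0.8 = 3.653185722
Multiply by A:
X50 = 10.9 * 3.653185722
= 39.8197 cm

39.8197 cm


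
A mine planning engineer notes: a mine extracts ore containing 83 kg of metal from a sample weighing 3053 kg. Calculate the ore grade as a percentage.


2.7186%

Ore grade = (metal mass / ore mass) * 100
= (83 / 3053) * 100
= 0.02718637406 * 100
= 2.7186%


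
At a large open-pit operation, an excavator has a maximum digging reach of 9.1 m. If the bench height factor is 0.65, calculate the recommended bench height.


Bench height = reach * factor
= 9.1 * 0.65
= 5.915 m

5.915 m


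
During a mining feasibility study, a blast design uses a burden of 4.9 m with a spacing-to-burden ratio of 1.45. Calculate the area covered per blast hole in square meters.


First, find the spacing:
Spacing = burden * ratio = 4.9 * 1.45
= 7.105 m
Then, calculate the area:
Area = burden * spacing = 4.9 * 7.105
= 34.8145 m^2

34.8145 m^2


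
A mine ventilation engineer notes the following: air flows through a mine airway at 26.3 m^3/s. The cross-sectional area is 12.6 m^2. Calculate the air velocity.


2.0873 m/s

Velocity = flow rate / cross-sectional area
= 26.3 / 12.6
= 2.0873 m/s


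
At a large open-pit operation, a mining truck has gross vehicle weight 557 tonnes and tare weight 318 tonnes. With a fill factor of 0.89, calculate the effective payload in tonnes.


212.71 tonnes

Maximum payload = gross - tare
= 557 - 318 = 239 tonnes
Effective payload = max payload * fill factor
= 239 * 0.89
= 212.71 tonnes


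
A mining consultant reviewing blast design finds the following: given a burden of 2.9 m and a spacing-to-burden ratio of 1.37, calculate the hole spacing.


Spacing = burden * ratio
= 2.9 * 1.37
= 3.973 m

3.973 m


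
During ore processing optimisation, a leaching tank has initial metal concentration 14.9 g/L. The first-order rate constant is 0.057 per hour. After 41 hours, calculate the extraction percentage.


Compute the exponent:
-k * t = -0.057 * 41 = -2.337
Remaining concentration:
C = 14.9 * exp(-2.337)
= 14.9 * 0.09661705505
= 1.43959412 g/L
Extracted = 14.9 - 1.43959412 = 13.46040588 g/L
Extraction % = 13.46040588 / 14.9 * 100
= 90.3383%

90.3383%


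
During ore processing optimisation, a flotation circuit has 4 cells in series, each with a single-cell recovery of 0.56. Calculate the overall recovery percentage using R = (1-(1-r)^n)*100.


Complement of single-cell recovery:
1 - r = 1 - 0.56 = 0.44
Raise to power n:
(1 - r)^4 = 0.44^4 = 0.03748096
Overall recovery:
R = (1 - 0.03748096) * 100
= 96.2519%

96.2519%


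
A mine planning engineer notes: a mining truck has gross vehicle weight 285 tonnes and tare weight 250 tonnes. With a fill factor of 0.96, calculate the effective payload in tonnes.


Maximum payload = gross - tare
= 285 - 250 = 35 tonnes
Effective payload = max payload * fill factor
= 35 * 0.96
= 33.6 tonnes

33.6 tonnes


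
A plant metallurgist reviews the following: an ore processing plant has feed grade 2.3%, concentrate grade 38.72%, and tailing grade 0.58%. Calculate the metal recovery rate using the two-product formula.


75.9198%

Using the two-product formula:
R = 100 * c * (f - t) / (f * (c - t))
Numerator = 100 * 38.72 * (2.3 - 0.58)
= 100 * 38.72 * 1.72
= 6659.84
Denominator = 2.3 * (38.72 - 0.58)
= 2.3 * 38.14
= 87.722
R = 6659.84 / 87.722
= 75.9198%


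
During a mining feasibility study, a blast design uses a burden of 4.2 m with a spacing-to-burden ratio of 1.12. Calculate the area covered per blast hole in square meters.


19.7568 m^2

First, find the spacing:
Spacing = burden * ratio = 4.2 * 1.12
= 4.704 m
Then, calculate the area:
Area = burden * spacing = 4.2 * 4.704
= 19.7568 m^2


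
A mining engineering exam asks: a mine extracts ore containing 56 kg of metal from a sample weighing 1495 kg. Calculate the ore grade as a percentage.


Ore grade = (metal mass / ore mass) * 100
= (56 / 1495) * 100
= 0.03745819398 * 100
= 3.7458%

3.7458%


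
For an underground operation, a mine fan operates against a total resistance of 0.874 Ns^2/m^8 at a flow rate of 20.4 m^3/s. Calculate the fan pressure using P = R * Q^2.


363.7238 Pa

Compute Q^2:
Q^2 = 20.4^2 = 416.16
Compute pressure:
P = R * Q^2 = 0.874 * 416.16
= 363.7238 Pa


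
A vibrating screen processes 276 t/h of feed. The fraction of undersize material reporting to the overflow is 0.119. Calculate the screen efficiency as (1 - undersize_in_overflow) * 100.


Screen efficiency = (1 - fraction of undersize in overflow) * 100
= (1 - 0.119) * 100
= 0.881 * 100
= 88.1%

88.1%


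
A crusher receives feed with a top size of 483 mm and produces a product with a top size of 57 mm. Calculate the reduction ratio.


8.4737

Reduction ratio = feed size / product size
= 483 / 57
= 8.4737


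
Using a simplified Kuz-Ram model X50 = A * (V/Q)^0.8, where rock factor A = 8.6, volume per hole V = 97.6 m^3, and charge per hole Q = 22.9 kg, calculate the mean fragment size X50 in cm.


27.4277 cm

Compute V/Q:
V/Q = 97.6 / 22.9 = 4.262008734
Raise to the power 0.8:
(V/Q)^0.8 = 4.262008734^0.8 = 3.189271326
Multiply by A:
X50 = 8.6 * 3.189271326
= 27.4277 cm


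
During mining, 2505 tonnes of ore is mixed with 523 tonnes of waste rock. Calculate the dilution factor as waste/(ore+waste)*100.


Total material = ore + waste
= 2505 + 523 = 3028 tonnes
Dilution = waste / total * 100
= 523 / 3028 * 100
= 0.1727212682 * 100
= 17.2721%

17.2721%


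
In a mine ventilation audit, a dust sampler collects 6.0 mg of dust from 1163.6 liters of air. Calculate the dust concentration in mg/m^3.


Convert liters to m^3: 1 m^3 = 1000 L
Concentration = mass / volume * 1000
= 6.0 / 1163.6 * 1000
= 0.005156411138 * 1000
= 5.1564 mg/m^3

5.1564 mg/m^3


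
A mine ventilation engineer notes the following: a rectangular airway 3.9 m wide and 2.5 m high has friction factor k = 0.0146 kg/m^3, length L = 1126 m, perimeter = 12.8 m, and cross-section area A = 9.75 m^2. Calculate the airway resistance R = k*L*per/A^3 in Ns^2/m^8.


0.227 Ns^2/m^8

Compute the numerator:
k * L * per = 0.0146 * 1126 * 12.8
= 210.42688
Compute the denominator:
A^3 = 9.75^3 = 926.859375
Resistance:
R = 210.42688 / 926.859375
= 0.227 Ns^2/m^8


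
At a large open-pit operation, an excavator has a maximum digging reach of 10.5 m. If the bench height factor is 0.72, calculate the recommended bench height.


7.56 m

Bench height = reach * factor
= 10.5 * 0.72
= 7.56 m


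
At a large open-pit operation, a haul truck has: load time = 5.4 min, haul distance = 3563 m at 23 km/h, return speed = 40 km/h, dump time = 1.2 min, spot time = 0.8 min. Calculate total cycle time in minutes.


Convert haul speed to m/min: 23 * 1000/60 = 383.3333333 m/min
Haul time = 3563 / 383.3333333 = 9.294782609 min
Convert return speed to m/min: 40 * 1000/60 = 666.6666667 m/min
Return time = 3563 / 666.6666667 = 5.3445 min
Total cycle time:
= 5.4 + 9.294782609 + 1.2 + 5.3445 + 0.8
= 22.0393 min

22.0393 min


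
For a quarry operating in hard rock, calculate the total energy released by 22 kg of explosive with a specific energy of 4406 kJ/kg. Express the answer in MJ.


96.932 MJ

Energy = mass * specific_energy / 1000
= 22 * 4406 / 1000
= 96932 / 1000
= 96.932 MJ


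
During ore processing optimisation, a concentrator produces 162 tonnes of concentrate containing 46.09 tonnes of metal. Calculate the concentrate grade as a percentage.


28.4506%

Grade = (metal in concentrate / concentrate mass) * 100
= (46.09 / 162) * 100
= 0.2845061728 * 100
= 28.4506%


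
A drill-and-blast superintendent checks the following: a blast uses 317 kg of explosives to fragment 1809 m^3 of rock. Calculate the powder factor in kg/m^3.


Powder factor = explosive mass / rock volume
= 317 / 1809
= 0.1752 kg/m^3

0.1752 kg/m^3


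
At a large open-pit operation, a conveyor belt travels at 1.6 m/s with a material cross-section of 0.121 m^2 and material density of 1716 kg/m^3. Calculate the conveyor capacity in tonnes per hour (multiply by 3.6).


Volumetric flow = speed * area
= 1.6 * 0.121 = 0.1936 m^3/s
Mass flow = volumetric * density
= 0.1936 * 1716 = 332.2176 kg/s
Convert to t/h: multiply by 3.6
Capacity = 332.2176 * 3.6
= 1195.9834 t/h

1195.9834 t/h


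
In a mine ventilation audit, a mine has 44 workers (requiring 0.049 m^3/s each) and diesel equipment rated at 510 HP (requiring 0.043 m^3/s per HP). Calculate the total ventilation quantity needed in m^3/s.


Airflow for workers:
Q_people = 44 * 0.049 = 2.156 m^3/s
Airflow for diesel equipment:
Q_diesel = 510 * 0.043 = 21.93 m^3/s
Total ventilation:
Q_total = 2.156 + 21.93
= 24.086 m^3/s

24.086 m^3/s


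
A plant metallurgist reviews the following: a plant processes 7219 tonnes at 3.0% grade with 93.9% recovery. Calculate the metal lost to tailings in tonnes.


Total metal in feed:
= 7219 * 3.0 / 100 = 216.57 tonnes
Metal recovered:
= 216.57 * 93.9 / 100 = 203.35923 tonnes
Metal lost to tailings:
= 216.57 - 203.35923
= 13.2108 tonnes

13.2108 tonnes


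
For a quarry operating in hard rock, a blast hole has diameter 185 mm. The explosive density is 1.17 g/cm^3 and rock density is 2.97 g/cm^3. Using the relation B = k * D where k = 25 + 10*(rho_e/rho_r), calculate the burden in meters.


5.3538 m

First, compute k:
rho_e / rho_r = 1.17 / 2.97 = 0.3939393939
k = 25 + 10 * 0.3939393939 = 28.93939394
Then, compute burden:
B = k * D / 1000 = 28.93939394 * 185 / 1000
= 5353.787879 / 1000
= 5.3538 m


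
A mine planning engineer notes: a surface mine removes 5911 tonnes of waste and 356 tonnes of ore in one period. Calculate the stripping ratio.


16.6039

Stripping ratio = waste tonnage / ore tonnage
= 5911 / 356
= 16.6039


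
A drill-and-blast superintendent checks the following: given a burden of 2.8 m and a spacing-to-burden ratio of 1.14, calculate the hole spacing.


Spacing = burden * ratio
= 2.8 * 1.14
= 3.192 m

3.192 m


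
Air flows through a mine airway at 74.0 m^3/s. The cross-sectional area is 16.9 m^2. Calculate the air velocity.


4.3787 m/s

Velocity = flow rate / cross-sectional area
= 74.0 / 16.9
= 4.3787 m/s


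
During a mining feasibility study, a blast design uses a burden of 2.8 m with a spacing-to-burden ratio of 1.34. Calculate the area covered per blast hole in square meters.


First, find the spacing:
Spacing = burden * ratio = 2.8 * 1.34
= 3.752 m
Then, calculate the area:
Area = burden * spacing = 2.8 * 3.752
= 10.5056 m^2

10.5056 m^2


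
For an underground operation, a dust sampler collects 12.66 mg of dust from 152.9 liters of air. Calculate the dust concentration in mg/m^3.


Convert liters to m^3: 1 m^3 = 1000 L
Concentration = mass / volume * 1000
= 12.66 / 152.9 * 1000
= 0.08279921517 * 1000
= 82.7992 mg/m^3

82.7992 mg/m^3


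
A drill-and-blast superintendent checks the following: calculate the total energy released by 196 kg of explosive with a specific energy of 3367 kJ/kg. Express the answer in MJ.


659.932 MJ

Energy = mass * specific_energy / 1000
= 196 * 3367 / 1000
= 659932 / 1000
= 659.932 MJ


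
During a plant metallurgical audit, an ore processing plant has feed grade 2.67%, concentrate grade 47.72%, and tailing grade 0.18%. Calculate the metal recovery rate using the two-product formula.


Using the two-product formula:
R = 100 * c * (f - t) / (f * (c - t))
Numerator = 100 * 47.72 * (2.67 - 0.18)
= 100 * 47.72 * 2.49
= 11882.28
Denominator = 2.67 * (47.72 - 0.18)
= 2.67 * 47.54
= 126.9318
R = 11882.28 / 126.9318
= 93.6115%

93.6115%


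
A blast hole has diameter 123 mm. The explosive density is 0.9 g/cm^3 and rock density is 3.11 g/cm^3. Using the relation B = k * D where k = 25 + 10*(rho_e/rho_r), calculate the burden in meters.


3.4309 m

First, compute k:
rho_e / rho_r = 0.9 / 3.11 = 0.2893890675
k = 25 + 10 * 0.2893890675 = 27.89389068
Then, compute burden:
B = k * D / 1000 = 27.89389068 * 123 / 1000
= 3430.948553 / 1000
= 3.4309 m


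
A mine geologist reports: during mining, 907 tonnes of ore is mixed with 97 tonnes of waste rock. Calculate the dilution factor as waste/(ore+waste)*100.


Total material = ore + waste
= 907 + 97 = 1004 tonnes
Dilution = waste / total * 100
= 97 / 1004 * 100
= 0.09661354582 * 100
= 9.6614%

9.6614%


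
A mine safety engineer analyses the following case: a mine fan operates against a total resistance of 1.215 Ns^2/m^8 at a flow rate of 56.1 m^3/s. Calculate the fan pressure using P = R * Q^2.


3823.8602 Pa

Compute Q^2:
Q^2 = 56.1^2 = 3147.21
Compute pressure:
P = R * Q^2 = 1.215 * 3147.21
= 3823.8602 Pa


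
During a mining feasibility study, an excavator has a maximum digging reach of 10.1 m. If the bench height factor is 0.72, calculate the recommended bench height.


7.272 m

Bench height = reach * factor
= 10.1 * 0.72
= 7.272 m


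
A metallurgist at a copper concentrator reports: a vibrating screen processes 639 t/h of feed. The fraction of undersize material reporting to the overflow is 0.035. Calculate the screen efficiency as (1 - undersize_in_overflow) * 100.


Screen efficiency = (1 - fraction of undersize in overflow) * 100
= (1 - 0.035) * 100
= 0.965 * 100
= 96.5%

96.5%


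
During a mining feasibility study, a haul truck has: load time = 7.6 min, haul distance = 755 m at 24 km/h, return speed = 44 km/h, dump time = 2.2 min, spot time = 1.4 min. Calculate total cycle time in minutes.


Convert haul speed to m/min: 24 * 1000/60 = 400 m/min
Haul time = 755 / 400 = 1.8875 min
Convert return speed to m/min: 44 * 1000/60 = 733.3333333 m/min
Return time = 755 / 733.3333333 = 1.029545455 min
Total cycle time:
= 7.6 + 1.8875 + 2.2 + 1.029545455 + 1.4
= 14.117 min

14.117 min


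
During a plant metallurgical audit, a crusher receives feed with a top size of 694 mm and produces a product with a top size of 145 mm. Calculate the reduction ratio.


4.7862

Reduction ratio = feed size / product size
= 694 / 145
= 4.7862


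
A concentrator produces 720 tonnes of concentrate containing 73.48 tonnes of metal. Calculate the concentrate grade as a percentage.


Grade = (metal in concentrate / concentrate mass) * 100
= (73.48 / 720) * 100
= 0.1020555556 * 100
= 10.2056%

10.2056%


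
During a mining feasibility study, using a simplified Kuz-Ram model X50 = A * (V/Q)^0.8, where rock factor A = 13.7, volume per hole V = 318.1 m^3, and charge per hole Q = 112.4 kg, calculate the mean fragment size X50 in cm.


31.489 cm

Compute V/Q:
V/Q = 318.1 / 112.4 = 2.830071174
Raise to the power 0.8:
(V/Q)^0.8 = 2.830071174^0.8 = 2.298464955
Multiply by A:
X50 = 13.7 * 2.298464955
= 31.489 cm


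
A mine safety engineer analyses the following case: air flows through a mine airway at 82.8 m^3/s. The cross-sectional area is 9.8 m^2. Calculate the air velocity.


Velocity = flow rate / cross-sectional area
= 82.8 / 9.8
= 8.449 m/s

8.449 m/s


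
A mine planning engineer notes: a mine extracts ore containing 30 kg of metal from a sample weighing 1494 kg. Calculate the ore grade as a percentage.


2.008%

Ore grade = (metal mass / ore mass) * 100
= (30 / 1494) * 100
= 0.02008032129 * 100
= 2.008%


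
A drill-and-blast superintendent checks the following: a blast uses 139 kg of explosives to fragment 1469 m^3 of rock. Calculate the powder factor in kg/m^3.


0.0946 kg/m^3

Powder factor = explosive mass / rock volume
= 139 / 1469
= 0.0946 kg/m^3


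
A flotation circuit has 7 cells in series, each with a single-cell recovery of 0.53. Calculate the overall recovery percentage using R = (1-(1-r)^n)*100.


99.4934%

Complement of single-cell recovery:
1 - r = 1 - 0.53 = 0.47
Raise to power n:
(1 - r)^7 = 0.47^7 = 0.005066231205
Overall recovery:
R = (1 - 0.005066231205) * 100
= 99.4934%


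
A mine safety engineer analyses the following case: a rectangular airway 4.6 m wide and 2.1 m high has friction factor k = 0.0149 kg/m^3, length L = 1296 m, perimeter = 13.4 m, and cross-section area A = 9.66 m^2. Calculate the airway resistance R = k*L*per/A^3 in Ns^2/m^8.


Compute the numerator:
k * L * per = 0.0149 * 1296 * 13.4
= 258.75936
Compute the denominator:
A^3 = 9.66^3 = 901.428696
Resistance:
R = 258.75936 / 901.428696
= 0.2871 Ns^2/m^8

0.2871 Ns^2/m^8


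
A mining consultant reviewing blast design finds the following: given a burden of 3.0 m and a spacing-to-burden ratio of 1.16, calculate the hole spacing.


3.48 m

Spacing = burden * ratio
= 3.0 * 1.16
= 3.48 m


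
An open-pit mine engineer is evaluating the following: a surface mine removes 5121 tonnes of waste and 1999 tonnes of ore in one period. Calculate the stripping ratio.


Stripping ratio = waste tonnage / ore tonnage
= 5121 / 1999
= 2.5618

2.5618


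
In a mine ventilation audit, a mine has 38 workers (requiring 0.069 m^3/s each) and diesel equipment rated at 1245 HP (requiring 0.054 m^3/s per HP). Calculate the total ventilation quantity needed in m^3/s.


69.852 m^3/s

Airflow for workers:
Q_people = 38 * 0.069 = 2.622 m^3/s
Airflow for diesel equipment:
Q_diesel = 1245 * 0.054 = 67.23 m^3/s
Total ventilation:
Q_total = 2.622 + 67.23
= 69.852 m^3/s


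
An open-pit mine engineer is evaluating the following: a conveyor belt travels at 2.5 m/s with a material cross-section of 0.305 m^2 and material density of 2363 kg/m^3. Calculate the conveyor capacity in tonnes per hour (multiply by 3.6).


6486.435 t/h

Volumetric flow = speed * area
= 2.5 * 0.305 = 0.7625 m^3/s
Mass flow = volumetric * density
= 0.7625 * 2363 = 1801.7875 kg/s
Convert to t/h: multiply by 3.6
Capacity = 1801.7875 * 3.6
= 6486.435 t/h


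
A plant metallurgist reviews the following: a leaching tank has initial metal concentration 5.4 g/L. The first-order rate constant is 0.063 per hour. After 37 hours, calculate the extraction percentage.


Compute the exponent:
-k * t = -0.063 * 37 = -2.331
Remaining concentration:
C = 5.4 * exp(-2.331)
= 5.4 * 0.09719849997
= 0.5248718999 g/L
Extracted = 5.4 - 0.5248718999 = 4.8751281 g/L
Extraction % = 4.8751281 / 5.4 * 100
= 90.2802%

90.2802%


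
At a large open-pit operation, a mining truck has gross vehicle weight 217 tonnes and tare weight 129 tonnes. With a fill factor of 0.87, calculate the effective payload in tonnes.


76.56 tonnes

Maximum payload = gross - tare
= 217 - 129 = 88 tonnes
Effective payload = max payload * fill factor
= 88 * 0.87
= 76.56 tonnes


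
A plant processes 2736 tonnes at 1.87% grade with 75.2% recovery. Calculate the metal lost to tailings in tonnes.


Total metal in feed:
= 2736 * 1.87 / 100 = 51.1632 tonnes
Metal recovered:
= 51.1632 * 75.2 / 100 = 38.4747264 tonnes
Metal lost to tailings:
= 51.1632 - 38.4747264
= 12.6885 tonnes

12.6885 tonnes


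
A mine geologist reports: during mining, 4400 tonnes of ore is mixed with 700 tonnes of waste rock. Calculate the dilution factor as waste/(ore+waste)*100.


13.7255%

Total material = ore + waste
= 4400 + 700 = 5100 tonnes
Dilution = waste / total * 100
= 700 / 5100 * 100
= 0.137254902 * 100
= 13.7255%


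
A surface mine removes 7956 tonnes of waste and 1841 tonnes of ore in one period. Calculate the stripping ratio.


4.3216

Stripping ratio = waste tonnage / ore tonnage
= 7956 / 1841
= 4.3216


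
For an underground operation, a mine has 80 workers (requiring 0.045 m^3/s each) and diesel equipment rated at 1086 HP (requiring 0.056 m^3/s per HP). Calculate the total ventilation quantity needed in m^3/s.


Airflow for workers:
Q_people = 80 * 0.045 = 3.6 m^3/s
Airflow for diesel equipment:
Q_diesel = 1086 * 0.056 = 60.816 m^3/s
Total ventilation:
Q_total = 3.6 + 60.816
= 64.416 m^3/s

64.416 m^3/s


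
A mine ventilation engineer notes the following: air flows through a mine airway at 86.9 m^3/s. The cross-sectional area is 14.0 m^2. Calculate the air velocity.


6.2071 m/s

Velocity = flow rate / cross-sectional area
= 86.9 / 14.0
= 6.2071 m/s


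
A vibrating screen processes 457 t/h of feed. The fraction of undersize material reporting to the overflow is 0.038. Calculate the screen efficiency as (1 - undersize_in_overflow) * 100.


96.2%

Screen efficiency = (1 - fraction of undersize in overflow) * 100
= (1 - 0.038) * 100
= 0.962 * 100
= 96.2%


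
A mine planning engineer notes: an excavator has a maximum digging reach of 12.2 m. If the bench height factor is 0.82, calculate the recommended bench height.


10.004 m

Bench height = reach * factor
= 12.2 * 0.82
= 10.004 m


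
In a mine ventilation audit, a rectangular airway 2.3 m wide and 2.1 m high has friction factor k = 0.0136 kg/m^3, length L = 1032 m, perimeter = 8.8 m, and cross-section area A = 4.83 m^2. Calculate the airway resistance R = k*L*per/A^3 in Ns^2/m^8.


Compute the numerator:
k * L * per = 0.0136 * 1032 * 8.8
= 123.50976
Compute the denominator:
A^3 = 4.83^3 = 112.678587
Resistance:
R = 123.50976 / 112.678587
= 1.0961 Ns^2/m^8

1.0961 Ns^2/m^8


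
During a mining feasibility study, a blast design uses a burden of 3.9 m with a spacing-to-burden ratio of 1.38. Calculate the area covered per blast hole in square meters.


First, find the spacing:
Spacing = burden * ratio = 3.9 * 1.38
= 5.382 m
Then, calculate the area:
Area = burden * spacing = 3.9 * 5.382
= 20.9898 m^2

20.9898 m^2


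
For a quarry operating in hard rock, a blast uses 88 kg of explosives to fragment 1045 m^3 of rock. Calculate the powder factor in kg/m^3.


0.0842 kg/m^3

Powder factor = explosive mass / rock volume
= 88 / 1045
= 0.0842 kg/m^3


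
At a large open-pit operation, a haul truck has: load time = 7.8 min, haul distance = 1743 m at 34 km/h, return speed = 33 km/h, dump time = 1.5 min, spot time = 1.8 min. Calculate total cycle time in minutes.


17.345 min

Convert haul speed to m/min: 34 * 1000/60 = 566.6666667 m/min
Haul time = 1743 / 566.6666667 = 3.075882353 min
Convert return speed to m/min: 33 * 1000/60 = 550 m/min
Return time = 1743 / 550 = 3.169090909 min
Total cycle time:
= 7.8 + 3.075882353 + 1.5 + 3.169090909 + 1.8
= 17.345 min


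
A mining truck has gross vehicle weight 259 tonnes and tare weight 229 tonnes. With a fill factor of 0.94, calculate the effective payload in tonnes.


Maximum payload = gross - tare
= 259 - 229 = 30 tonnes
Effective payload = max payload * fill factor
= 30 * 0.94
= 28.2 tonnes

28.2 tonnes


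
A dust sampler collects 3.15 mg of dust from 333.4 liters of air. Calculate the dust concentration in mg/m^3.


Convert liters to m^3: 1 m^3 = 1000 L
Concentration = mass / volume * 1000
= 3.15 / 333.4 * 1000
= 0.009448110378 * 1000
= 9.4481 mg/m^3

9.4481 mg/m^3


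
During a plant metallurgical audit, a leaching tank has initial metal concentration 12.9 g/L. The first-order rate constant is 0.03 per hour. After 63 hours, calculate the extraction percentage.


84.8928%

Compute the exponent:
-k * t = -0.03 * 63 = -1.89
Remaining concentration:
C = 12.9 * exp(-1.89)
= 12.9 * 0.1510718088
= 1.948826334 g/L
Extracted = 12.9 - 1.948826334 = 10.95117367 g/L
Extraction % = 10.95117367 / 12.9 * 100
= 84.8928%


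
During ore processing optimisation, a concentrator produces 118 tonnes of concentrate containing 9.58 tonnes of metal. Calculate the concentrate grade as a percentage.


8.1186%

Grade = (metal in concentrate / concentrate mass) * 100
= (9.58 / 118) * 100
= 0.08118644068 * 100
= 8.1186%


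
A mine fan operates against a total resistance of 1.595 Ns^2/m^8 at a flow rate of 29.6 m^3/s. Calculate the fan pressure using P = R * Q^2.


Compute Q^2:
Q^2 = 29.6^2 = 876.16
Compute pressure:
P = R * Q^2 = 1.595 * 876.16
= 1397.4752 Pa

1397.4752 Pa


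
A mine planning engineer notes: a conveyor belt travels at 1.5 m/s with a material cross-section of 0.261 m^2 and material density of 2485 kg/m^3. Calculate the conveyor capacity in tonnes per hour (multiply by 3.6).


3502.359 t/h

Volumetric flow = speed * area
= 1.5 * 0.261 = 0.3915 m^3/s
Mass flow = volumetric * density
= 0.3915 * 2485 = 972.8775 kg/s
Convert to t/h: multiply by 3.6
Capacity = 972.8775 * 3.6
= 3502.359 t/h


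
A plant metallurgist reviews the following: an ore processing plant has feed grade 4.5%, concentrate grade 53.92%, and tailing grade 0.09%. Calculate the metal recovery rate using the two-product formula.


98.1638%

Using the two-product formula:
R = 100 * c * (f - t) / (f * (c - t))
Numerator = 100 * 53.92 * (4.5 - 0.09)
= 100 * 53.92 * 4.41
= 23778.72
Denominator = 4.5 * (53.92 - 0.09)
= 4.5 * 53.83
= 242.235
R = 23778.72 / 242.235
= 98.1638%


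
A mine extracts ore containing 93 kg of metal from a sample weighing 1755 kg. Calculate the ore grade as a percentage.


5.2991%

Ore grade = (metal mass / ore mass) * 100
= (93 / 1755) * 100
= 0.05299145299 * 100
= 5.2991%


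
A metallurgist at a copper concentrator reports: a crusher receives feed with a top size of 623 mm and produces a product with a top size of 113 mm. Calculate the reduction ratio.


Reduction ratio = feed size / product size
= 623 / 113
= 5.5133

5.5133


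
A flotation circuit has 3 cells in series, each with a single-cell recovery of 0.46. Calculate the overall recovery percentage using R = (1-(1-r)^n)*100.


Complement of single-cell recovery:
1 - r = 1 - 0.46 = 0.54
Raise to power n:
(1 - r)^3 = 0.54^3 = 0.157464
Overall recovery:
R = (1 - 0.157464) * 100
= 84.2536%

84.2536%


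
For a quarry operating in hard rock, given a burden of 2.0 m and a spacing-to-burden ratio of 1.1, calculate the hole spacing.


2.2 m

Spacing = burden * ratio
= 2.0 * 1.1
= 2.2 m


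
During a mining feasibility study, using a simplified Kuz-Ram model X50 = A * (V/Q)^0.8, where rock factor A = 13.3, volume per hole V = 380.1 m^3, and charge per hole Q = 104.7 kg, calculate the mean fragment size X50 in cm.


37.3089 cm

Compute V/Q:
V/Q = 380.1 / 104.7 = 3.630372493
Raise to the power 0.8:
(V/Q)^0.8 = 3.630372493^0.8 = 2.805181398
Multiply by A:
X50 = 13.3 * 2.805181398
= 37.3089 cm
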